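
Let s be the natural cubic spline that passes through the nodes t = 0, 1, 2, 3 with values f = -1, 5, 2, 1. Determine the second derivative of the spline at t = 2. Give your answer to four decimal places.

6.8000

Write m_i for s''(x_i). With h_i = 1, 1, 1 and divided differences Δ_i = 6, -3, -1, the continuity of s' gives the tridiagonal system
  1·m_0 + 4·m_1 + 1·m_2 = 6(Δ_1 - Δ_0) = -54
  1·m_1 + 4·m_2 + 1·m_3 = 6(Δ_2 - Δ_1) = 12
Natural end conditions: m_0 = m_3 = 0.
Solving: m_0 = 0, m_1 = -76/5, m_2 = 34/5, m_3 = 0.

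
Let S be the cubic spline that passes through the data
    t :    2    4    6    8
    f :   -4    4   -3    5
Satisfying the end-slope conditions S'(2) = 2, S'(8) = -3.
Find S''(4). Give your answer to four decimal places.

Put m_i = S'' at the i-th knot. Here h = (2, 2, 2) and Δ = (4, -7/2, 4), so the interior equations h_(i-1)·m_(i-1) + 2(h_(i-1)+h_i)·m_i + h_i·m_(i+1) = 6(Δ_i − Δ_(i-1)) read
  2·m_0 + 8·m_1 + 2·m_2 = 6(Δ_1 - Δ_0) = -45
  2·m_1 + 8·m_2 + 2·m_3 = 6(Δ_2 - Δ_1) = 45
Clamped end conditions give two more equations: 2h_0·m_0 + h_0·m_1 = 6(Δ_0 - S'(2)) = 12 and h_2·m_2 + 2h_2·m_3 = 6(S'(8) - Δ_2) = -42.
Forward elimination and back-substitution give m_0 = 253/30, m_1 = -163/15, m_2 = 188/15, m_3 = -503/30.

-10.8667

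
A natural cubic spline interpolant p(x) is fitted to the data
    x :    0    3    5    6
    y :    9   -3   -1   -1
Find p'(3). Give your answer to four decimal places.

-0.5714

With m_i denoting the second derivative at x_i, h_i = 3, 2, 1, and Δ_i = (y_(i+1) − y_i)/h_i = -4, 1, 0:
  3·m_0 + 10·m_1 + 2·m_2 = 6(Δ_1 - Δ_0) = 30
  2·m_1 + 6·m_2 + 1·m_3 = 6(Δ_2 - Δ_1) = -6
Natural end conditions: m_0 = m_3 = 0.
Solving the tridiagonal system: m_0 = 0, m_1 = 24/7, m_2 = -15/7, m_3 = 0.
On [3, 5], p'(x) = b_1 + 2c_1·(x - 3) + 3d_1·(x - 3)² with b_1 = Δ_1 - h_1(2m_1 + m_2)/6 = -4/7, c_1 = m_1/2 = 12/7, d_1 = (m_2 - m_1)/(6h_1) = -13/28. So p'(3) = -4/7.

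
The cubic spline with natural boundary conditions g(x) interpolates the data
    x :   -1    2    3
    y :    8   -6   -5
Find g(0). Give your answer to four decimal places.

1.4444

Put m_i = g'' at the i-th knot. Here h = (3, 1) and Δ = (-14/3, 1), so the interior equations h_(i-1)·m_(i-1) + 2(h_(i-1)+h_i)·m_i + h_i·m_(i+1) = 6(Δ_i − Δ_(i-1)) read
  3·m_0 + 8·m_1 + 1·m_2 = 6(Δ_1 - Δ_0) = 34
Natural end conditions: m_0 = m_2 = 0.
Solving: m_0 = 0, m_1 = 17/4, m_2 = 0.
On [-1, 2], g(x) = 8 - 163/24·(x + 1) + 0·(x + 1)² + 17/72·(x + 1)³.
With (x + 1) = 1: g(0) = 13/9.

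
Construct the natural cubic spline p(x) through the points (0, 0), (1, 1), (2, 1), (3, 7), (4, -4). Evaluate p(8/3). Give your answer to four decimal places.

5.9630

Put m_i = p'' at the i-th knot. Here h = (1, 1, 1, 1) and Δ = (1, 0, 6, -11), so the interior equations h_(i-1)·m_(i-1) + 2(h_(i-1)+h_i)·m_i + h_i·m_(i+1) = 6(Δ_i − Δ_(i-1)) read
  1·m_0 + 4·m_1 + 1·m_2 = 6(Δ_1 - Δ_0) = -6
  1·m_1 + 4·m_2 + 1·m_3 = 6(Δ_2 - Δ_1) = 36
  1·m_2 + 4·m_3 + 1·m_4 = 6(Δ_3 - Δ_2) = -102
Natural end conditions: m_0 = m_4 = 0.
Solving the tridiagonal system: m_0 = 0, m_1 = -6, m_2 = 18, m_3 = -30, m_4 = 0.
On [2, 3], p(x) = 1 + 5·(x - 2) + 9·(x - 2)² - 8·(x - 2)³.
With (x - 2) = 2/3: p(8/3) = 161/27.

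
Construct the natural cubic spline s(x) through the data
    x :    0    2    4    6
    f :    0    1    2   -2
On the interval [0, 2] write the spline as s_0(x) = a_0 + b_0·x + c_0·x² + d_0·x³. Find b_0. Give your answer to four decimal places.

Write σ_i for s''(x_i). With h_i = 2, 2, 2 and divided differences Δ_i = 1/2, 1/2, -2, the continuity of s' gives the tridiagonal system
  2·σ_0 + 8·σ_1 + 2·σ_2 = 6(Δ_1 - Δ_0) = 0
  2·σ_1 + 8·σ_2 + 2·σ_3 = 6(Δ_2 - Δ_1) = -15
Natural end conditions: σ_0 = σ_3 = 0.
Solving: σ_0 = 0, σ_1 = 1/2, σ_2 = -2, σ_3 = 0.
On [0, 2], with s_0(x) = a_0 + b_0·x + c_0·x² + d_0·x³: c_0 = σ_0/2 = 0, d_0 = (σ_1 - σ_0)/(6h_0) = 1/24, b_0 = Δ_0 - h_0(2σ_0 + σ_1)/6 = 1/3.

0.3333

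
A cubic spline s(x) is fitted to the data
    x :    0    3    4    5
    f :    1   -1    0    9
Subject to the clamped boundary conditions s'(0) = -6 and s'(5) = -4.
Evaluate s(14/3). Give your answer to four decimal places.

7.9208

With σ_i denoting the second derivative at x_i, h_i = 3, 1, 1, and Δ_i = (y_(i+1) − y_i)/h_i = -2/3, 1, 9:
  3·σ_0 + 8·σ_1 + 1·σ_2 = 6(Δ_1 - Δ_0) = 10
  1·σ_1 + 4·σ_2 + 1·σ_3 = 6(Δ_2 - Δ_1) = 48
Clamped end conditions give two more equations: 2h_0·σ_0 + h_0·σ_1 = 6(Δ_0 - s'(0)) = 32 and h_2·σ_2 + 2h_2·σ_3 = 6(s'(5) - Δ_2) = -78.
Solving the tridiagonal system: σ_0 = 680/87, σ_1 = -144/29, σ_2 = 762/29, σ_3 = -1512/29.
On [4, 5], s(x) = 0 + 259/29·(x - 4) + 381/29·(x - 4)² - 379/29·(x - 4)³.
With (x - 4) = 2/3: s(14/3) = 6202/783.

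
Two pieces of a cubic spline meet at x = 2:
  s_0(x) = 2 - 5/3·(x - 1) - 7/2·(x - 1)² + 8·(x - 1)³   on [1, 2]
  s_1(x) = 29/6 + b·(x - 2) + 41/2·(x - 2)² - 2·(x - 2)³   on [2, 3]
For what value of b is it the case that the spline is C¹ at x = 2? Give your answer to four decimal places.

s_0'(x) = -5/3 - 7·(x - 1) + 24·(x - 1)², so s_0'(2) = 46/3. On the right, s_1'(2) = b, so b = 46/3.

15.3333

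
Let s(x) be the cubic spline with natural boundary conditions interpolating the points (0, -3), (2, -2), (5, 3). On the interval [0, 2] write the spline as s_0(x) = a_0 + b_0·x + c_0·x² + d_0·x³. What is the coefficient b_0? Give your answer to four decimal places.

0.2667

Put M_i = s'' at the i-th knot. Here h = (2, 3) and Δ = (1/2, 5/3), so the interior equations h_(i-1)·M_(i-1) + 2(h_(i-1)+h_i)·M_i + h_i·M_(i+1) = 6(Δ_i − Δ_(i-1)) read
  2·M_0 + 10·M_1 + 3·M_2 = 6(Δ_1 - Δ_0) = 7
Natural end conditions: M_0 = M_2 = 0.
Solving: M_0 = 0, M_1 = 7/10, M_2 = 0.
On [0, 2], with s_0(x) = a_0 + b_0·x + c_0·x² + d_0·x³: c_0 = M_0/2 = 0, d_0 = (M_1 - M_0)/(6h_0) = 7/120, b_0 = Δ_0 - h_0(2M_0 + M_1)/6 = 4/15.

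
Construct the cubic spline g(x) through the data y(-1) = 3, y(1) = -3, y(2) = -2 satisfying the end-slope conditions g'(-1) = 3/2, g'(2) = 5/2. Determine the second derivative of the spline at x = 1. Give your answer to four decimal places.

7.3333

With m_i denoting the second derivative at x_i, h_i = 2, 1, and Δ_i = (y_(i+1) − y_i)/h_i = -3, 1:
  2·m_0 + 6·m_1 + 1·m_2 = 6(Δ_1 - Δ_0) = 24
Clamped end conditions give two more equations: 2h_0·m_0 + h_0·m_1 = 6(Δ_0 - g'(-1)) = -27 and h_1·m_1 + 2h_1·m_2 = 6(g'(2) - Δ_1) = 9.
Solving: m_0 = -125/12, m_1 = 22/3, m_2 = 5/6.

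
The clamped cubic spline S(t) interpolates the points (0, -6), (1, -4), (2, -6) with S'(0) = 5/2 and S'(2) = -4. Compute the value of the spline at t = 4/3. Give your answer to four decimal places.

-4.1667

Put M_i = S'' at the i-th knot. Here h = (1, 1) and Δ = (2, -2), so the interior equations h_(i-1)·M_(i-1) + 2(h_(i-1)+h_i)·M_i + h_i·M_(i+1) = 6(Δ_i − Δ_(i-1)) read
  1·M_0 + 4·M_1 + 1·M_2 = 6(Δ_1 - Δ_0) = -24
Clamped end conditions give two more equations: 2h_0·M_0 + h_0·M_1 = 6(Δ_0 - S'(0)) = -3 and h_1·M_1 + 2h_1·M_2 = 6(S'(2) - Δ_1) = -12.
Hence M_0 = 5/4, M_1 = -11/2, M_2 = -13/4.
On [1, 2], S(t) = -4 + 3/8·(t - 1) - 11/4·(t - 1)² + 3/8·(t - 1)³.
With (t - 1) = 1/3: S(4/3) = -25/6.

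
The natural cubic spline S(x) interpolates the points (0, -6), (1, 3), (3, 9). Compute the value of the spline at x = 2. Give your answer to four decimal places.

Let M_i = S''(x_i). Step sizes h_i = 1, 2; slopes of the chords Δ_i = (y_(i+1) - y_i)/h_i = 9, 3.
  1·M_0 + 6·M_1 + 2·M_2 = 6(Δ_1 - Δ_0) = -36
Natural end conditions: M_0 = M_2 = 0.
Solving: M_0 = 0, M_1 = -6, M_2 = 0.
On [1, 3], S(x) = 3 + 7·(x - 1) - 3·(x - 1)² + 1/2·(x - 1)³.
With (x - 1) = 1: S(2) = 15/2.

7.5000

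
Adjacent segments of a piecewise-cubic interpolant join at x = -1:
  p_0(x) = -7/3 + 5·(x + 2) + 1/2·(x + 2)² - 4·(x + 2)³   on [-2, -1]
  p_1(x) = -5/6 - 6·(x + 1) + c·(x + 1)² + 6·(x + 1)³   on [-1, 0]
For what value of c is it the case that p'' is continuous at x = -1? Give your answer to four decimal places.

p_0''(x) = 1 - 24·(x + 2), so p_0''(-1) = -23. On the right, p_1''(-1) = 2c, so c = -23/2.

-11.5000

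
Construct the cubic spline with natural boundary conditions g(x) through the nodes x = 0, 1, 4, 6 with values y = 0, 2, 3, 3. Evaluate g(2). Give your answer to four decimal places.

2.9812

Put M_i = g'' at the i-th knot. Here h = (1, 3, 2) and Δ = (2, 1/3, 0), so the interior equations h_(i-1)·M_(i-1) + 2(h_(i-1)+h_i)·M_i + h_i·M_(i+1) = 6(Δ_i − Δ_(i-1)) read
  1·M_0 + 8·M_1 + 3·M_2 = 6(Δ_1 - Δ_0) = -10
  3·M_1 + 10·M_2 + 2·M_3 = 6(Δ_2 - Δ_1) = -2
Natural end conditions: M_0 = M_3 = 0.
Forward elimination and back-substitution give M_0 = 0, M_1 = -94/71, M_2 = 14/71, M_3 = 0.
On [1, 4], g(x) = 2 + 332/213·(x - 1) - 47/71·(x - 1)² + 6/71·(x - 1)³.
With (x - 1) = 1: g(2) = 635/213.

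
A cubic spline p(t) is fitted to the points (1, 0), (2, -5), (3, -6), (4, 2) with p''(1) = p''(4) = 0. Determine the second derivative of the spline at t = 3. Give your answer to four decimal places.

Put σ_i = p'' at the i-th knot. Here h = (1, 1, 1) and Δ = (-5, -1, 8), so the interior equations h_(i-1)·σ_(i-1) + 2(h_(i-1)+h_i)·σ_i + h_i·σ_(i+1) = 6(Δ_i − Δ_(i-1)) read
  1·σ_0 + 4·σ_1 + 1·σ_2 = 6(Δ_1 - Δ_0) = 24
  1·σ_1 + 4·σ_2 + 1·σ_3 = 6(Δ_2 - Δ_1) = 54
Natural end conditions: σ_0 = σ_3 = 0.
Hence σ_0 = 0, σ_1 = 14/5, σ_2 = 64/5, σ_3 = 0.

12.8000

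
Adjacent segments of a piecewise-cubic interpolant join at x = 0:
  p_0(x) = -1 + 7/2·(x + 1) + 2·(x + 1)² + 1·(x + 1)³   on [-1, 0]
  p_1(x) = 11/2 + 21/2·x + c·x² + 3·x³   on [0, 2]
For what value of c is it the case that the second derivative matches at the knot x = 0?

5

p_0''(x) = 4 + 6·(x + 1), so p_0''(0) = 10. On the right, p_1''(0) = 2c, so c = 5.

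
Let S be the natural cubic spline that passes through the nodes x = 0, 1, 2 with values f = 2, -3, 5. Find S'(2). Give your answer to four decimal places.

Let m_i = S''(x_i). Step sizes h_i = 1, 1; slopes of the chords Δ_i = (y_(i+1) - y_i)/h_i = -5, 8.
  1·m_0 + 4·m_1 + 1·m_2 = 6(Δ_1 - Δ_0) = 78
Natural end conditions: m_0 = m_2 = 0.
Hence m_0 = 0, m_1 = 39/2, m_2 = 0.
On [1, 2], S'(x) = b_1 + 2c_1·(x - 1) + 3d_1·(x - 1)² with b_1 = Δ_1 - h_1(2m_1 + m_2)/6 = 3/2, c_1 = m_1/2 = 39/4, d_1 = (m_2 - m_1)/(6h_1) = -13/4. So S'(2) = 45/4.

11.2500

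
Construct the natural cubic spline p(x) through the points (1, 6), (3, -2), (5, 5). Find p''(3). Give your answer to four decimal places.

5.6250

Write m_i for p''(x_i). With h_i = 2, 2 and divided differences Δ_i = -4, 7/2, the continuity of p' gives the tridiagonal system
  2·m_0 + 8·m_1 + 2·m_2 = 6(Δ_1 - Δ_0) = 45
Natural end conditions: m_0 = m_2 = 0.
Solving the tridiagonal system: m_0 = 0, m_1 = 45/8, m_2 = 0.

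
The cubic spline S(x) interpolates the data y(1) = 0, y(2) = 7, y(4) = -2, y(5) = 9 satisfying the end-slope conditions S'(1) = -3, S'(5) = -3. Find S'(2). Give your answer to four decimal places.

4.2429

Put m_i = S'' at the i-th knot. Here h = (1, 2, 1) and Δ = (7, -9/2, 11), so the interior equations h_(i-1)·m_(i-1) + 2(h_(i-1)+h_i)·m_i + h_i·m_(i+1) = 6(Δ_i − Δ_(i-1)) read
  1·m_0 + 6·m_1 + 2·m_2 = 6(Δ_1 - Δ_0) = -69
  2·m_1 + 6·m_2 + 1·m_3 = 6(Δ_2 - Δ_1) = 93
Clamped end conditions give two more equations: 2h_0·m_0 + h_0·m_1 = 6(Δ_0 - S'(1)) = 60 and h_2·m_2 + 2h_2·m_3 = 6(S'(5) - Δ_2) = -84.
Forward elimination and back-substitution give m_0 = 1593/35, m_1 = -1086/35, m_2 = 1254/35, m_3 = -2097/35.
On [2, 4], S'(x) = b_1 + 2c_1·(x - 2) + 3d_1·(x - 2)² with b_1 = Δ_1 - h_1(2m_1 + m_2)/6 = 297/70, c_1 = m_1/2 = -543/35, d_1 = (m_2 - m_1)/(6h_1) = 39/7. So S'(2) = 297/70.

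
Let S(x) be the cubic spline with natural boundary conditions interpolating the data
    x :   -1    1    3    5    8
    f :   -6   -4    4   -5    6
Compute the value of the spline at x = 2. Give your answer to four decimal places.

1.1620

Let m_i = S''(x_i). Step sizes h_i = 2, 2, 2, 3; slopes of the chords Δ_i = (y_(i+1) - y_i)/h_i = 1, 4, -9/2, 11/3.
  2·m_0 + 8·m_1 + 2·m_2 = 6(Δ_1 - Δ_0) = 18
  2·m_1 + 8·m_2 + 2·m_3 = 6(Δ_2 - Δ_1) = -51
  2·m_2 + 10·m_3 + 3·m_4 = 6(Δ_3 - Δ_2) = 49
Natural end conditions: m_0 = m_4 = 0.
Solving: m_0 = 0, m_1 = 323/71, m_2 = -653/71, m_3 = 957/142, m_4 = 0.
On [1, 3], S(x) = -4 + 859/213·(x - 1) + 323/142·(x - 1)² - 244/213·(x - 1)³.
With (x - 1) = 1: S(2) = 165/142.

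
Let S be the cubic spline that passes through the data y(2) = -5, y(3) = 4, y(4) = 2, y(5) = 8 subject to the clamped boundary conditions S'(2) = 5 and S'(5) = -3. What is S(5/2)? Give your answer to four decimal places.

-0.2833

Put σ_i = S'' at the i-th knot. Here h = (1, 1, 1) and Δ = (9, -2, 6), so the interior equations h_(i-1)·σ_(i-1) + 2(h_(i-1)+h_i)·σ_i + h_i·σ_(i+1) = 6(Δ_i − Δ_(i-1)) read
  1·σ_0 + 4·σ_1 + 1·σ_2 = 6(Δ_1 - Δ_0) = -66
  1·σ_1 + 4·σ_2 + 1·σ_3 = 6(Δ_2 - Δ_1) = 48
Clamped end conditions give two more equations: 2h_0·σ_0 + h_0·σ_1 = 6(Δ_0 - S'(2)) = 24 and h_2·σ_2 + 2h_2·σ_3 = 6(S'(5) - Δ_2) = -54.
Forward elimination and back-substitution give σ_0 = 412/15, σ_1 = -464/15, σ_2 = 454/15, σ_3 = -632/15.
On [2, 3], S(x) = -5 + 5·(x - 2) + 206/15·(x - 2)² - 146/15·(x - 2)³.
With (x - 2) = 1/2: S(5/2) = -17/60.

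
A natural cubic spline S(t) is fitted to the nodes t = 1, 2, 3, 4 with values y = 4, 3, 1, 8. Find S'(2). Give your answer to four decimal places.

Write σ_i for S''(x_i). With h_i = 1, 1, 1 and divided differences Δ_i = -1, -2, 7, the continuity of S' gives the tridiagonal system
  1·σ_0 + 4·σ_1 + 1·σ_2 = 6(Δ_1 - Δ_0) = -6
  1·σ_1 + 4·σ_2 + 1·σ_3 = 6(Δ_2 - Δ_1) = 54
Natural end conditions: σ_0 = σ_3 = 0.
Forward elimination and back-substitution give σ_0 = 0, σ_1 = -26/5, σ_2 = 74/5, σ_3 = 0.
On [2, 3], S'(t) = b_1 + 2c_1·(t - 2) + 3d_1·(t - 2)² with b_1 = Δ_1 - h_1(2σ_1 + σ_2)/6 = -41/15, c_1 = σ_1/2 = -13/5, d_1 = (σ_2 - σ_1)/(6h_1) = 10/3. So S'(2) = -41/15.

-2.7333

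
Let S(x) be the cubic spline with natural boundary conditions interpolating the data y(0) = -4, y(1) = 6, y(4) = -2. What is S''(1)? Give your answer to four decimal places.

Write σ_i for S''(x_i). With h_i = 1, 3 and divided differences Δ_i = 10, -8/3, the continuity of S' gives the tridiagonal system
  1·σ_0 + 8·σ_1 + 3·σ_2 = 6(Δ_1 - Δ_0) = -76
Natural end conditions: σ_0 = σ_2 = 0.
Hence σ_0 = 0, σ_1 = -19/2, σ_2 = 0.

-9.5000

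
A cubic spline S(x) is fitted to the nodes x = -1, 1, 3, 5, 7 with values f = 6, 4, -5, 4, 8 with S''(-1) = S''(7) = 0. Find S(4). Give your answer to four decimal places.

Let σ_i = S''(x_i). Step sizes h_i = 2, 2, 2, 2; slopes of the chords Δ_i = (y_(i+1) - y_i)/h_i = -1, -9/2, 9/2, 2.
  2·σ_0 + 8·σ_1 + 2·σ_2 = 6(Δ_1 - Δ_0) = -21
  2·σ_1 + 8·σ_2 + 2·σ_3 = 6(Δ_2 - Δ_1) = 54
  2·σ_2 + 8·σ_3 + 2·σ_4 = 6(Δ_3 - Δ_2) = -15
Natural end conditions: σ_0 = σ_4 = 0.
Forward elimination and back-substitution give σ_0 = 0, σ_1 = -39/8, σ_2 = 9, σ_3 = -33/8, σ_4 = 0.
On [3, 5], S(x) = -5 - 1/8·(x - 3) + 9/2·(x - 3)² - 35/32·(x - 3)³.
With (x - 3) = 1: S(4) = -55/32.

-1.7188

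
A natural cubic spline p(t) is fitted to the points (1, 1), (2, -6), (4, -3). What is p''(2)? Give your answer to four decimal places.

Put m_i = p'' at the i-th knot. Here h = (1, 2) and Δ = (-7, 3/2), so the interior equations h_(i-1)·m_(i-1) + 2(h_(i-1)+h_i)·m_i + h_i·m_(i+1) = 6(Δ_i − Δ_(i-1)) read
  1·m_0 + 6·m_1 + 2·m_2 = 6(Δ_1 - Δ_0) = 51
Natural end conditions: m_0 = m_2 = 0.
Hence m_0 = 0, m_1 = 17/2, m_2 = 0.

8.5000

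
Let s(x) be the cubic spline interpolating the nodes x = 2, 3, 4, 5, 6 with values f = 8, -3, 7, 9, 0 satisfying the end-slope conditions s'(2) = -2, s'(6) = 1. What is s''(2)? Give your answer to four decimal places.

-51.5357

Write M_i for s''(x_i). With h_i = 1, 1, 1, 1 and divided differences Δ_i = -11, 10, 2, -9, the continuity of s' gives the tridiagonal system
  1·M_0 + 4·M_1 + 1·M_2 = 6(Δ_1 - Δ_0) = 126
  1·M_1 + 4·M_2 + 1·M_3 = 6(Δ_2 - Δ_1) = -48
  1·M_2 + 4·M_3 + 1·M_4 = 6(Δ_3 - Δ_2) = -66
Clamped end conditions give two more equations: 2h_0·M_0 + h_0·M_1 = 6(Δ_0 - s'(2)) = -54 and h_3·M_3 + 2h_3·M_4 = 6(s'(6) - Δ_3) = 60.
Solving: M_0 = -1443/28, M_1 = 687/14, M_2 = -75/4, M_3 = -309/14, M_4 = 1149/28.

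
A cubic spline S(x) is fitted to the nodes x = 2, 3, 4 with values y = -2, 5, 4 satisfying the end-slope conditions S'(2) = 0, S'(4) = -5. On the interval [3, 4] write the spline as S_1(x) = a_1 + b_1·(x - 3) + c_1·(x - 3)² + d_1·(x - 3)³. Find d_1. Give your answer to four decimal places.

2.7500

Write σ_i for S''(x_i). With h_i = 1, 1 and divided differences Δ_i = 7, -1, the continuity of S' gives the tridiagonal system
  1·σ_0 + 4·σ_1 + 1·σ_2 = 6(Δ_1 - Δ_0) = -48
Clamped end conditions give two more equations: 2h_0·σ_0 + h_0·σ_1 = 6(Δ_0 - S'(2)) = 42 and h_1·σ_1 + 2h_1·σ_2 = 6(S'(4) - Δ_1) = -24.
Forward elimination and back-substitution give σ_0 = 61/2, σ_1 = -19, σ_2 = -5/2.
On [3, 4], with S_1(x) = a_1 + b_1·(x - 3) + c_1·(x - 3)² + d_1·(x - 3)³: c_1 = σ_1/2 = -19/2, d_1 = (σ_2 - σ_1)/(6h_1) = 11/4, b_1 = Δ_1 - h_1(2σ_1 + σ_2)/6 = 23/4.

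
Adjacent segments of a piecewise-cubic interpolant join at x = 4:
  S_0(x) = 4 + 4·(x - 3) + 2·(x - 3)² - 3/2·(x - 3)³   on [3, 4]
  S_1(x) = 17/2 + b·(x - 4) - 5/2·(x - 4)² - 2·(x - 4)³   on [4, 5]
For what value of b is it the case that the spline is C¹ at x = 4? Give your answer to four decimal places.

S_0'(x) = 4 + 4·(x - 3) - 9/2·(x - 3)², so S_0'(4) = 7/2. On the right, S_1'(4) = b, so b = 7/2.

3.5000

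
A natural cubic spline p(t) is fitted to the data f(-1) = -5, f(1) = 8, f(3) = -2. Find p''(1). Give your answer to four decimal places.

-8.6250

Let m_i = p''(x_i). Step sizes h_i = 2, 2; slopes of the chords Δ_i = (y_(i+1) - y_i)/h_i = 13/2, -5.
  2·m_0 + 8·m_1 + 2·m_2 = 6(Δ_1 - Δ_0) = -69
Natural end conditions: m_0 = m_2 = 0.
Forward elimination and back-substitution give m_0 = 0, m_1 = -69/8, m_2 = 0.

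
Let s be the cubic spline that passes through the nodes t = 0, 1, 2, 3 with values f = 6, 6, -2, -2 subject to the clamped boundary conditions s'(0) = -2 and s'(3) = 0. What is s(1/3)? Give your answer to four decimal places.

Write M_i for s''(x_i). With h_i = 1, 1, 1 and divided differences Δ_i = 0, -8, 0, the continuity of s' gives the tridiagonal system
  1·M_0 + 4·M_1 + 1·M_2 = 6(Δ_1 - Δ_0) = -48
  1·M_1 + 4·M_2 + 1·M_3 = 6(Δ_2 - Δ_1) = 48
Clamped end conditions give two more equations: 2h_0·M_0 + h_0·M_1 = 6(Δ_0 - s'(0)) = 12 and h_2·M_2 + 2h_2·M_3 = 6(s'(3) - Δ_2) = 0.
Solving: M_0 = 248/15, M_1 = -316/15, M_2 = 296/15, M_3 = -148/15.
On [0, 1], s(t) = 6 - 2·t + 124/15·t² - 94/15·t³.
With t = 1/3: s(1/3) = 2438/405.

6.0198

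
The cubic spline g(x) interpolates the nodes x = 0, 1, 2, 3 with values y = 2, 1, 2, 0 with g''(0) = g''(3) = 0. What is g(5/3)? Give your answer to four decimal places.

1.7951

Put M_i = g'' at the i-th knot. Here h = (1, 1, 1) and Δ = (-1, 1, -2), so the interior equations h_(i-1)·M_(i-1) + 2(h_(i-1)+h_i)·M_i + h_i·M_(i+1) = 6(Δ_i − Δ_(i-1)) read
  1·M_0 + 4·M_1 + 1·M_2 = 6(Δ_1 - Δ_0) = 12
  1·M_1 + 4·M_2 + 1·M_3 = 6(Δ_2 - Δ_1) = -18
Natural end conditions: M_0 = M_3 = 0.
Solving the tridiagonal system: M_0 = 0, M_1 = 22/5, M_2 = -28/5, M_3 = 0.
On [1, 2], g(x) = 1 + 7/15·(x - 1) + 11/5·(x - 1)² - 5/3·(x - 1)³.
With (x - 1) = 2/3: g(5/3) = 727/405.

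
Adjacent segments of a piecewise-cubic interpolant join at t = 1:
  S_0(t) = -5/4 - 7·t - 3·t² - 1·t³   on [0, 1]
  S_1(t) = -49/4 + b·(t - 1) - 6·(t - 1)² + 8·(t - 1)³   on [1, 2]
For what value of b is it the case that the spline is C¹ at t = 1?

-16

S_0'(t) = -7 - 6·t - 3·t², so S_0'(1) = -16. On the right, S_1'(1) = b, so b = -16.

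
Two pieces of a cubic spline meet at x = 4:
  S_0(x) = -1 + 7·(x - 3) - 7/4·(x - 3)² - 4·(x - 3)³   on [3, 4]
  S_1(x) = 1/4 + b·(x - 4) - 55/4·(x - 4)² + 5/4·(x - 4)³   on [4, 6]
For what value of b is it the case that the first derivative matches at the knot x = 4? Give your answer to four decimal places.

S_0'(x) = 7 - 7/2·(x - 3) - 12·(x - 3)², so S_0'(4) = -17/2. On the right, S_1'(4) = b, so b = -17/2.

-8.5000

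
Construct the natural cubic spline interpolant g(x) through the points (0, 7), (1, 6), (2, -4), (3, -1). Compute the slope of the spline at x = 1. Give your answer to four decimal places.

With m_i denoting the second derivative at x_i, h_i = 1, 1, 1, and Δ_i = (y_(i+1) − y_i)/h_i = -1, -10, 3:
  1·m_0 + 4·m_1 + 1·m_2 = 6(Δ_1 - Δ_0) = -54
  1·m_1 + 4·m_2 + 1·m_3 = 6(Δ_2 - Δ_1) = 78
Natural end conditions: m_0 = m_3 = 0.
Hence m_0 = 0, m_1 = -98/5, m_2 = 122/5, m_3 = 0.
On [1, 2], g'(x) = b_1 + 2c_1·(x - 1) + 3d_1·(x - 1)² with b_1 = Δ_1 - h_1(2m_1 + m_2)/6 = -113/15, c_1 = m_1/2 = -49/5, d_1 = (m_2 - m_1)/(6h_1) = 22/3. So g'(1) = -113/15.

-7.5333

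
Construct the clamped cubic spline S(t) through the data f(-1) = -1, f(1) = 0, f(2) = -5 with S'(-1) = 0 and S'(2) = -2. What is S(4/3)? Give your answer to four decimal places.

With σ_i denoting the second derivative at x_i, h_i = 2, 1, and Δ_i = (y_(i+1) − y_i)/h_i = 1/2, -5:
  2·σ_0 + 6·σ_1 + 1·σ_2 = 6(Δ_1 - Δ_0) = -33
Clamped end conditions give two more equations: 2h_0·σ_0 + h_0·σ_1 = 6(Δ_0 - S'(-1)) = 3 and h_1·σ_1 + 2h_1·σ_2 = 6(S'(2) - Δ_1) = 18.
Solving: σ_0 = 67/12, σ_1 = -29/3, σ_2 = 83/6.
On [1, 2], S(t) = 0 - 49/12·(t - 1) - 29/6·(t - 1)² + 47/12·(t - 1)³.
With (t - 1) = 1/3: S(4/3) = -142/81.

-1.7531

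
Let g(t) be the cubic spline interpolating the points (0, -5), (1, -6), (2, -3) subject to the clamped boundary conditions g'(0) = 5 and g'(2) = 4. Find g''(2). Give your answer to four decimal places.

Write M_i for g''(x_i). With h_i = 1, 1 and divided differences Δ_i = -1, 3, the continuity of g' gives the tridiagonal system
  1·M_0 + 4·M_1 + 1·M_2 = 6(Δ_1 - Δ_0) = 24
Clamped end conditions give two more equations: 2h_0·M_0 + h_0·M_1 = 6(Δ_0 - g'(0)) = -36 and h_1·M_1 + 2h_1·M_2 = 6(g'(2) - Δ_1) = 6.
Solving: M_0 = -49/2, M_1 = 13, M_2 = -7/2.

-3.5000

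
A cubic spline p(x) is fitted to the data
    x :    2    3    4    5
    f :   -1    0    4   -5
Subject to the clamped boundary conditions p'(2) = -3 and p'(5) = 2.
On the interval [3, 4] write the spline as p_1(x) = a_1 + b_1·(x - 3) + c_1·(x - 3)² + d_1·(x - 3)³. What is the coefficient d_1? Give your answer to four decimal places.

-7.8000

With M_i denoting the second derivative at x_i, h_i = 1, 1, 1, and Δ_i = (y_(i+1) − y_i)/h_i = 1, 4, -9:
  1·M_0 + 4·M_1 + 1·M_2 = 6(Δ_1 - Δ_0) = 18
  1·M_1 + 4·M_2 + 1·M_3 = 6(Δ_2 - Δ_1) = -78
Clamped end conditions give two more equations: 2h_0·M_0 + h_0·M_1 = 6(Δ_0 - p'(2)) = 24 and h_2·M_2 + 2h_2·M_3 = 6(p'(5) - Δ_2) = 66.
Hence M_0 = 92/15, M_1 = 176/15, M_2 = -526/15, M_3 = 758/15.
On [3, 4], with p_1(x) = a_1 + b_1·(x - 3) + c_1·(x - 3)² + d_1·(x - 3)³: c_1 = M_1/2 = 88/15, d_1 = (M_2 - M_1)/(6h_1) = -39/5, b_1 = Δ_1 - h_1(2M_1 + M_2)/6 = 89/15.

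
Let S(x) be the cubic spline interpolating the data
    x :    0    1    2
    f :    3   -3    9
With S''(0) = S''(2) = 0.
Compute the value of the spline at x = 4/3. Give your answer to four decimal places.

-0.6667

With σ_i denoting the second derivative at x_i, h_i = 1, 1, and Δ_i = (y_(i+1) − y_i)/h_i = -6, 12:
  1·σ_0 + 4·σ_1 + 1·σ_2 = 6(Δ_1 - Δ_0) = 108
Natural end conditions: σ_0 = σ_2 = 0.
Solving: σ_0 = 0, σ_1 = 27, σ_2 = 0.
On [1, 2], S(x) = -3 + 3·(x - 1) + 27/2·(x - 1)² - 9/2·(x - 1)³.
With (x - 1) = 1/3: S(4/3) = -2/3.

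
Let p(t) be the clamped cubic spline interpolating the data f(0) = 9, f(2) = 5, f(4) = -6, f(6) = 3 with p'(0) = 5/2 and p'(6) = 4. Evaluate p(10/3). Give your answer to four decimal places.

Put M_i = p'' at the i-th knot. Here h = (2, 2, 2) and Δ = (-2, -11/2, 9/2), so the interior equations h_(i-1)·M_(i-1) + 2(h_(i-1)+h_i)·M_i + h_i·M_(i+1) = 6(Δ_i − Δ_(i-1)) read
  2·M_0 + 8·M_1 + 2·M_2 = 6(Δ_1 - Δ_0) = -21
  2·M_1 + 8·M_2 + 2·M_3 = 6(Δ_2 - Δ_1) = 60
Clamped end conditions give two more equations: 2h_0·M_0 + h_0·M_1 = 6(Δ_0 - p'(0)) = -27 and h_2·M_2 + 2h_2·M_3 = 6(p'(6) - Δ_2) = -3.
Solving: M_0 = -24/5, M_1 = -39/10, M_2 = 99/10, M_3 = -57/10.
On [2, 4], p(t) = 5 - 31/5·(t - 2) - 39/20·(t - 2)² + 23/20·(t - 2)³.
With (t - 2) = 4/3: p(10/3) = -541/135.

-4.0074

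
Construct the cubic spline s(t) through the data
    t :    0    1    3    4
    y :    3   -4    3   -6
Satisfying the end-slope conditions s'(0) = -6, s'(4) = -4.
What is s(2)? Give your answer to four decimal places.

Put M_i = s'' at the i-th knot. Here h = (1, 2, 1) and Δ = (-7, 7/2, -9), so the interior equations h_(i-1)·M_(i-1) + 2(h_(i-1)+h_i)·M_i + h_i·M_(i+1) = 6(Δ_i − Δ_(i-1)) read
  1·M_0 + 6·M_1 + 2·M_2 = 6(Δ_1 - Δ_0) = 63
  2·M_1 + 6·M_2 + 1·M_3 = 6(Δ_2 - Δ_1) = -75
Clamped end conditions give two more equations: 2h_0·M_0 + h_0·M_1 = 6(Δ_0 - s'(0)) = -6 and h_2·M_2 + 2h_2·M_3 = 6(s'(4) - Δ_2) = 30.
Forward elimination and back-substitution give M_0 = -467/35, M_1 = 724/35, M_2 = -836/35, M_3 = 943/35.
On [1, 3], s(t) = -4 - 163/70·(t - 1) + 362/35·(t - 1)² - 26/7·(t - 1)³.
With (t - 1) = 1: s(2) = 3/10.

0.3000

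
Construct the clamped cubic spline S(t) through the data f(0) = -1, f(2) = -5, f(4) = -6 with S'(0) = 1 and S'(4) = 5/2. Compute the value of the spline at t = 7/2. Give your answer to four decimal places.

-6.8047

Put σ_i = S'' at the i-th knot. Here h = (2, 2) and Δ = (-2, -1/2), so the interior equations h_(i-1)·σ_(i-1) + 2(h_(i-1)+h_i)·σ_i + h_i·σ_(i+1) = 6(Δ_i − Δ_(i-1)) read
  2·σ_0 + 8·σ_1 + 2·σ_2 = 6(Δ_1 - Δ_0) = 9
Clamped end conditions give two more equations: 2h_0·σ_0 + h_0·σ_1 = 6(Δ_0 - S'(0)) = -18 and h_1·σ_1 + 2h_1·σ_2 = 6(S'(4) - Δ_1) = 18.
Solving the tridiagonal system: σ_0 = -21/4, σ_1 = 3/2, σ_2 = 15/4.
On [2, 4], S(t) = -5 - 11/4·(t - 2) + 3/4·(t - 2)² + 3/16·(t - 2)³.
With (t - 2) = 3/2: S(7/2) = -871/128.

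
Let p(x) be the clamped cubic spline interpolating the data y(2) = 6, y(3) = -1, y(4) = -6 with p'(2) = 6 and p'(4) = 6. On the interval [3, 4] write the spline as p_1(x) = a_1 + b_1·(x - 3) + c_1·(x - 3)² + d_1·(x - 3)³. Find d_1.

Put m_i = p'' at the i-th knot. Here h = (1, 1) and Δ = (-7, -5), so the interior equations h_(i-1)·m_(i-1) + 2(h_(i-1)+h_i)·m_i + h_i·m_(i+1) = 6(Δ_i − Δ_(i-1)) read
  1·m_0 + 4·m_1 + 1·m_2 = 6(Δ_1 - Δ_0) = 12
Clamped end conditions give two more equations: 2h_0·m_0 + h_0·m_1 = 6(Δ_0 - p'(2)) = -78 and h_1·m_1 + 2h_1·m_2 = 6(p'(4) - Δ_1) = 66.
Forward elimination and back-substitution give m_0 = -42, m_1 = 6, m_2 = 30.
On [3, 4], with p_1(x) = a_1 + b_1·(x - 3) + c_1·(x - 3)² + d_1·(x - 3)³: c_1 = m_1/2 = 3, d_1 = (m_2 - m_1)/(6h_1) = 4, b_1 = Δ_1 - h_1(2m_1 + m_2)/6 = -12.

4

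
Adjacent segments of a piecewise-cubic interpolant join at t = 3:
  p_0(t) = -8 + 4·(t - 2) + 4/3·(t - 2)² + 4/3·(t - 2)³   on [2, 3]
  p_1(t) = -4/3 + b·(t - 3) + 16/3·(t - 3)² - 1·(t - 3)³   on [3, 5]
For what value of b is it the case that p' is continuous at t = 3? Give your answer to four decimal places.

p_0'(t) = 4 + 8/3·(t - 2) + 4·(t - 2)², so p_0'(3) = 32/3. On the right, p_1'(3) = b, so b = 32/3.

10.6667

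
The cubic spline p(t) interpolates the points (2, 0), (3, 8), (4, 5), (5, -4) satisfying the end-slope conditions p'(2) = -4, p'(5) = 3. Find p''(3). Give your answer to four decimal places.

Write σ_i for p''(x_i). With h_i = 1, 1, 1 and divided differences Δ_i = 8, -3, -9, the continuity of p' gives the tridiagonal system
  1·σ_0 + 4·σ_1 + 1·σ_2 = 6(Δ_1 - Δ_0) = -66
  1·σ_1 + 4·σ_2 + 1·σ_3 = 6(Δ_2 - Δ_1) = -36
Clamped end conditions give two more equations: 2h_0·σ_0 + h_0·σ_1 = 6(Δ_0 - p'(2)) = 72 and h_2·σ_2 + 2h_2·σ_3 = 6(p'(5) - Δ_2) = 72.
Solving the tridiagonal system: σ_0 = 146/3, σ_1 = -76/3, σ_2 = -40/3, σ_3 = 128/3.

-25.3333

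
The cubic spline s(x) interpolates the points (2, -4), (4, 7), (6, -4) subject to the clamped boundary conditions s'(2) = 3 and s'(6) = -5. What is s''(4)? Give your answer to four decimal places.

-12.5000

With M_i denoting the second derivative at x_i, h_i = 2, 2, and Δ_i = (y_(i+1) − y_i)/h_i = 11/2, -11/2:
  2·M_0 + 8·M_1 + 2·M_2 = 6(Δ_1 - Δ_0) = -66
Clamped end conditions give two more equations: 2h_0·M_0 + h_0·M_1 = 6(Δ_0 - s'(2)) = 15 and h_1·M_1 + 2h_1·M_2 = 6(s'(6) - Δ_1) = 3.
Forward elimination and back-substitution give M_0 = 10, M_1 = -25/2, M_2 = 7.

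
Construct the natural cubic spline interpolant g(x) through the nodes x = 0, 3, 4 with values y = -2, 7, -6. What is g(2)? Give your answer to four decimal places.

10.6667

Let M_i = g''(x_i). Step sizes h_i = 3, 1; slopes of the chords Δ_i = (y_(i+1) - y_i)/h_i = 3, -13.
  3·M_0 + 8·M_1 + 1·M_2 = 6(Δ_1 - Δ_0) = -96
Natural end conditions: M_0 = M_2 = 0.
Solving the tridiagonal system: M_0 = 0, M_1 = -12, M_2 = 0.
On [0, 3], g(x) = -2 + 9·x + 0·x² - 2/3·x³.
With x = 2: g(2) = 32/3.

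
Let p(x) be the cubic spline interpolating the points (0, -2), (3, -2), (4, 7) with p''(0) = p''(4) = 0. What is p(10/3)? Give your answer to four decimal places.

0.5833

With M_i denoting the second derivative at x_i, h_i = 3, 1, and Δ_i = (y_(i+1) − y_i)/h_i = 0, 9:
  3·M_0 + 8·M_1 + 1·M_2 = 6(Δ_1 - Δ_0) = 54
Natural end conditions: M_0 = M_2 = 0.
Forward elimination and back-substitution give M_0 = 0, M_1 = 27/4, M_2 = 0.
On [3, 4], p(x) = -2 + 27/4·(x - 3) + 27/8·(x - 3)² - 9/8·(x - 3)³.
With (x - 3) = 1/3: p(10/3) = 7/12.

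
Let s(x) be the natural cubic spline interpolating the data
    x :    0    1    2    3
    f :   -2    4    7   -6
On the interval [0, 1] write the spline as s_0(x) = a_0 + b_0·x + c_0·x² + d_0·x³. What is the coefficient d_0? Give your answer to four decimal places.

With M_i denoting the second derivative at x_i, h_i = 1, 1, 1, and Δ_i = (y_(i+1) − y_i)/h_i = 6, 3, -13:
  1·M_0 + 4·M_1 + 1·M_2 = 6(Δ_1 - Δ_0) = -18
  1·M_1 + 4·M_2 + 1·M_3 = 6(Δ_2 - Δ_1) = -96
Natural end conditions: M_0 = M_3 = 0.
Solving: M_0 = 0, M_1 = 8/5, M_2 = -122/5, M_3 = 0.
On [0, 1], with s_0(x) = a_0 + b_0·x + c_0·x² + d_0·x³: c_0 = M_0/2 = 0, d_0 = (M_1 - M_0)/(6h_0) = 4/15, b_0 = Δ_0 - h_0(2M_0 + M_1)/6 = 86/15.

0.2667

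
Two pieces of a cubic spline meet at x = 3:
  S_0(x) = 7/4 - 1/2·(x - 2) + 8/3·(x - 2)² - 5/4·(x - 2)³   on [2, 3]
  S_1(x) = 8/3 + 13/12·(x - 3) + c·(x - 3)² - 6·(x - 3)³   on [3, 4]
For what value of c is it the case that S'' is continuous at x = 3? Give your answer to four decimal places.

-1.0833

S_0''(x) = 16/3 - 15/2·(x - 2), so S_0''(3) = -13/6. On the right, S_1''(3) = 2c, so c = -13/12.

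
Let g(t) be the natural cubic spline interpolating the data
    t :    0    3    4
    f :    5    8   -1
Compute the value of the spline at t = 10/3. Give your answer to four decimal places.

Let M_i = g''(x_i). Step sizes h_i = 3, 1; slopes of the chords Δ_i = (y_(i+1) - y_i)/h_i = 1, -9.
  3·M_0 + 8·M_1 + 1·M_2 = 6(Δ_1 - Δ_0) = -60
Natural end conditions: M_0 = M_2 = 0.
Solving the tridiagonal system: M_0 = 0, M_1 = -15/2, M_2 = 0.
On [3, 4], g(t) = 8 - 13/2·(t - 3) - 15/4·(t - 3)² + 5/4·(t - 3)³.
With (t - 3) = 1/3: g(10/3) = 295/54.

5.4630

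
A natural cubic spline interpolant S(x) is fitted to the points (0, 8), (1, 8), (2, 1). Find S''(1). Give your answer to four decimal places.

Write M_i for S''(x_i). With h_i = 1, 1 and divided differences Δ_i = 0, -7, the continuity of S' gives the tridiagonal system
  1·M_0 + 4·M_1 + 1·M_2 = 6(Δ_1 - Δ_0) = -42
Natural end conditions: M_0 = M_2 = 0.
Hence M_0 = 0, M_1 = -21/2, M_2 = 0.

-10.5000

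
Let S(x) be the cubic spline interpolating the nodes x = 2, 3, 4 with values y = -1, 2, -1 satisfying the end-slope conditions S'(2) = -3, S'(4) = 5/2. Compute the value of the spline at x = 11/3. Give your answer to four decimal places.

Write M_i for S''(x_i). With h_i = 1, 1 and divided differences Δ_i = 3, -3, the continuity of S' gives the tridiagonal system
  1·M_0 + 4·M_1 + 1·M_2 = 6(Δ_1 - Δ_0) = -36
Clamped end conditions give two more equations: 2h_0·M_0 + h_0·M_1 = 6(Δ_0 - S'(2)) = 36 and h_1·M_1 + 2h_1·M_2 = 6(S'(4) - Δ_1) = 33.
Hence M_0 = 119/4, M_1 = -47/2, M_2 = 113/4.
On [3, 4], S(x) = 2 + 1/8·(x - 3) - 47/4·(x - 3)² + 69/8·(x - 3)³.
With (x - 3) = 2/3: S(11/3) = -7/12.

-0.5833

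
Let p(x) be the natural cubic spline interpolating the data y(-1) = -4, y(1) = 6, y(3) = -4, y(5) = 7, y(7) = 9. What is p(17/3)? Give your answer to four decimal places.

9.2474

Put M_i = p'' at the i-th knot. Here h = (2, 2, 2, 2) and Δ = (5, -5, 11/2, 1), so the interior equations h_(i-1)·M_(i-1) + 2(h_(i-1)+h_i)·M_i + h_i·M_(i+1) = 6(Δ_i − Δ_(i-1)) read
  2·M_0 + 8·M_1 + 2·M_2 = 6(Δ_1 - Δ_0) = -60
  2·M_1 + 8·M_2 + 2·M_3 = 6(Δ_2 - Δ_1) = 63
  2·M_2 + 8·M_3 + 2·M_4 = 6(Δ_3 - Δ_2) = -27
Natural end conditions: M_0 = M_4 = 0.
Solving the tridiagonal system: M_0 = 0, M_1 = -1179/112, M_2 = 339/28, M_3 = -717/112, M_4 = 0.
On [5, 7], p(x) = 7 + 295/56·(x - 5) - 717/224·(x - 5)² + 239/448·(x - 5)³.
With (x - 5) = 2/3: p(17/3) = 6991/756.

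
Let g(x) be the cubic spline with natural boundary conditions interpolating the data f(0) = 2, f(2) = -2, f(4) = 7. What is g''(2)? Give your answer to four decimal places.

Write M_i for g''(x_i). With h_i = 2, 2 and divided differences Δ_i = -2, 9/2, the continuity of g' gives the tridiagonal system
  2·M_0 + 8·M_1 + 2·M_2 = 6(Δ_1 - Δ_0) = 39
Natural end conditions: M_0 = M_2 = 0.
Hence M_0 = 0, M_1 = 39/8, M_2 = 0.

4.8750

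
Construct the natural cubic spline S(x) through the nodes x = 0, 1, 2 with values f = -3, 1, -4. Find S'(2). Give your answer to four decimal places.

-7.2500

Write M_i for S''(x_i). With h_i = 1, 1 and divided differences Δ_i = 4, -5, the continuity of S' gives the tridiagonal system
  1·M_0 + 4·M_1 + 1·M_2 = 6(Δ_1 - Δ_0) = -54
Natural end conditions: M_0 = M_2 = 0.
Solving: M_0 = 0, M_1 = -27/2, M_2 = 0.
On [1, 2], S'(x) = b_1 + 2c_1·(x - 1) + 3d_1·(x - 1)² with b_1 = Δ_1 - h_1(2M_1 + M_2)/6 = -1/2, c_1 = M_1/2 = -27/4, d_1 = (M_2 - M_1)/(6h_1) = 9/4. So S'(2) = -29/4.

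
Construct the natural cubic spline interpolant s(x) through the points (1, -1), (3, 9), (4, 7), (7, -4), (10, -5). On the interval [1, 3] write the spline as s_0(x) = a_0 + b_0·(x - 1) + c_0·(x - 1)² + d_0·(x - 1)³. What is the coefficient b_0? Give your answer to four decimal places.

7.2706

With σ_i denoting the second derivative at x_i, h_i = 2, 1, 3, 3, and Δ_i = (y_(i+1) − y_i)/h_i = 5, -2, -11/3, -1/3:
  2·σ_0 + 6·σ_1 + 1·σ_2 = 6(Δ_1 - Δ_0) = -42
  1·σ_1 + 8·σ_2 + 3·σ_3 = 6(Δ_2 - Δ_1) = -10
  3·σ_2 + 12·σ_3 + 3·σ_4 = 6(Δ_3 - Δ_2) = 20
Natural end conditions: σ_0 = σ_4 = 0.
Forward elimination and back-substitution give σ_0 = 0, σ_1 = -579/85, σ_2 = -96/85, σ_3 = 497/255, σ_4 = 0.
On [1, 3], with s_0(x) = a_0 + b_0·(x - 1) + c_0·(x - 1)² + d_0·(x - 1)³: c_0 = σ_0/2 = 0, d_0 = (σ_1 - σ_0)/(6h_0) = -193/340, b_0 = Δ_0 - h_0(2σ_0 + σ_1)/6 = 618/85.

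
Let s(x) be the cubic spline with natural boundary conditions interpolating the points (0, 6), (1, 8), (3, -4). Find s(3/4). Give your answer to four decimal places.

With m_i denoting the second derivative at x_i, h_i = 1, 2, and Δ_i = (y_(i+1) − y_i)/h_i = 2, -6:
  1·m_0 + 6·m_1 + 2·m_2 = 6(Δ_1 - Δ_0) = -48
Natural end conditions: m_0 = m_2 = 0.
Solving the tridiagonal system: m_0 = 0, m_1 = -8, m_2 = 0.
On [0, 1], s(x) = 6 + 10/3·x + 0·x² - 4/3·x³.
With x = 3/4: s(3/4) = 127/16.

7.9375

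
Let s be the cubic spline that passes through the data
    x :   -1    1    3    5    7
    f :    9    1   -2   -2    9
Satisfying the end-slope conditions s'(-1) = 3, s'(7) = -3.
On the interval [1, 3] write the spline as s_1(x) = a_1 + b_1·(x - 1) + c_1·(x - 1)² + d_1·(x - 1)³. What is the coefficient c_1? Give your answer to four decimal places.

Put σ_i = s'' at the i-th knot. Here h = (2, 2, 2, 2) and Δ = (-4, -3/2, 0, 11/2), so the interior equations h_(i-1)·σ_(i-1) + 2(h_(i-1)+h_i)·σ_i + h_i·σ_(i+1) = 6(Δ_i − Δ_(i-1)) read
  2·σ_0 + 8·σ_1 + 2·σ_2 = 6(Δ_1 - Δ_0) = 15
  2·σ_1 + 8·σ_2 + 2·σ_3 = 6(Δ_2 - Δ_1) = 9
  2·σ_2 + 8·σ_3 + 2·σ_4 = 6(Δ_3 - Δ_2) = 33
Clamped end conditions give two more equations: 2h_0·σ_0 + h_0·σ_1 = 6(Δ_0 - s'(-1)) = -42 and h_3·σ_3 + 2h_3·σ_4 = 6(s'(7) - Δ_3) = -51.
Solving the tridiagonal system: σ_0 = -753/56, σ_1 = 165/28, σ_2 = -21/8, σ_3 = 255/28, σ_4 = -969/56.
On [1, 3], with s_1(x) = a_1 + b_1·(x - 1) + c_1·(x - 1)² + d_1·(x - 1)³: c_1 = σ_1/2 = 165/56, d_1 = (σ_2 - σ_1)/(6h_1) = -159/224, b_1 = Δ_1 - h_1(2σ_1 + σ_2)/6 = -255/56.

2.9464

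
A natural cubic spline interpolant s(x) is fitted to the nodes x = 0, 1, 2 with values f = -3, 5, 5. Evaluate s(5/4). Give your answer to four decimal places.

5.6563

Let m_i = s''(x_i). Step sizes h_i = 1, 1; slopes of the chords Δ_i = (y_(i+1) - y_i)/h_i = 8, 0.
  1·m_0 + 4·m_1 + 1·m_2 = 6(Δ_1 - Δ_0) = -48
Natural end conditions: m_0 = m_2 = 0.
Solving: m_0 = 0, m_1 = -12, m_2 = 0.
On [1, 2], s(x) = 5 + 4·(x - 1) - 6·(x - 1)² + 2·(x - 1)³.
With (x - 1) = 1/4: s(5/4) = 181/32.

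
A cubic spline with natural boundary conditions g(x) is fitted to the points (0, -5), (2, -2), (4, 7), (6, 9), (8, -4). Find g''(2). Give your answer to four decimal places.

Write m_i for g''(x_i). With h_i = 2, 2, 2, 2 and divided differences Δ_i = 3/2, 9/2, 1, -13/2, the continuity of g' gives the tridiagonal system
  2·m_0 + 8·m_1 + 2·m_2 = 6(Δ_1 - Δ_0) = 18
  2·m_1 + 8·m_2 + 2·m_3 = 6(Δ_2 - Δ_1) = -21
  2·m_2 + 8·m_3 + 2·m_4 = 6(Δ_3 - Δ_2) = -45
Natural end conditions: m_0 = m_4 = 0.
Solving: m_0 = 0, m_1 = 309/112, m_2 = -57/28, m_3 = -573/112, m_4 = 0.

2.7589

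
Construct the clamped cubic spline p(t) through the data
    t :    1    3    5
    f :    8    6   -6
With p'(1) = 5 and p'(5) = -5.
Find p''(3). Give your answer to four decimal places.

-2.5000

With m_i denoting the second derivative at x_i, h_i = 2, 2, and Δ_i = (y_(i+1) − y_i)/h_i = -1, -6:
  2·m_0 + 8·m_1 + 2·m_2 = 6(Δ_1 - Δ_0) = -30
Clamped end conditions give two more equations: 2h_0·m_0 + h_0·m_1 = 6(Δ_0 - p'(1)) = -36 and h_1·m_1 + 2h_1·m_2 = 6(p'(5) - Δ_1) = 6.
Solving the tridiagonal system: m_0 = -31/4, m_1 = -5/2, m_2 = 11/4.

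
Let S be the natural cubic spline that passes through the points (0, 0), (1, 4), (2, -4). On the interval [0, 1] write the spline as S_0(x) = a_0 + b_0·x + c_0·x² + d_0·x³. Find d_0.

Write σ_i for S''(x_i). With h_i = 1, 1 and divided differences Δ_i = 4, -8, the continuity of S' gives the tridiagonal system
  1·σ_0 + 4·σ_1 + 1·σ_2 = 6(Δ_1 - Δ_0) = -72
Natural end conditions: σ_0 = σ_2 = 0.
Hence σ_0 = 0, σ_1 = -18, σ_2 = 0.
On [0, 1], with S_0(x) = a_0 + b_0·x + c_0·x² + d_0·x³: c_0 = σ_0/2 = 0, d_0 = (σ_1 - σ_0)/(6h_0) = -3, b_0 = Δ_0 - h_0(2σ_0 + σ_1)/6 = 7.

-3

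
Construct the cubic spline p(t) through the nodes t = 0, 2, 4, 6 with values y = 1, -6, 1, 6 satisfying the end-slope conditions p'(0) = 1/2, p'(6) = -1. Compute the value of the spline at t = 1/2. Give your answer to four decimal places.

0.1781

Put M_i = p'' at the i-th knot. Here h = (2, 2, 2) and Δ = (-7/2, 7/2, 5/2), so the interior equations h_(i-1)·M_(i-1) + 2(h_(i-1)+h_i)·M_i + h_i·M_(i+1) = 6(Δ_i − Δ_(i-1)) read
  2·M_0 + 8·M_1 + 2·M_2 = 6(Δ_1 - Δ_0) = 42
  2·M_1 + 8·M_2 + 2·M_3 = 6(Δ_2 - Δ_1) = -6
Clamped end conditions give two more equations: 2h_0·M_0 + h_0·M_1 = 6(Δ_0 - p'(0)) = -24 and h_2·M_2 + 2h_2·M_3 = 6(p'(6) - Δ_2) = -21.
Hence M_0 = -101/10, M_1 = 41/5, M_2 = -17/10, M_3 = -22/5.
On [0, 2], p(t) = 1 + 1/2·t - 101/20·t² + 61/40·t³.
With t = 1/2: p(1/2) = 57/320.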